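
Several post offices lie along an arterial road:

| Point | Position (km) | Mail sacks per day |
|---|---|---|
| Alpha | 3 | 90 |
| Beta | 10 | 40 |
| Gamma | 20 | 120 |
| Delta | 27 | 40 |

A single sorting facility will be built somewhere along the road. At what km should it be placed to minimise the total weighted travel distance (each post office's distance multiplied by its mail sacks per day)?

x = 20

For a sum of weighted absolute distances on a line, the optimum is the weighted median (not the mean). Total weight W = 290; half-weight = 145.
Sort by position and accumulate weight:
  km 3 (Alpha, w=90) → cum 90
  km 10 (Beta, w=40) → cum 130
  km 20 (Gamma, w=120) → cum 250  ≥ 145 → median here
  km 27 (Delta, w=40) → cum 290
Optimal location: km 20.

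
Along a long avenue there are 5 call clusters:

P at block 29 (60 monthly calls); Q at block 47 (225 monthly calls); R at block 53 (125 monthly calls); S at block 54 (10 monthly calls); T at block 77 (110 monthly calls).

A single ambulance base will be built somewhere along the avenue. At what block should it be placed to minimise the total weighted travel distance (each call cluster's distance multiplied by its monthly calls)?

x = 47

For a sum of weighted absolute distances on a line, the optimum is the weighted median (not the mean). Total weight W = 530; half-weight = 265.
Sort by position and accumulate weight:
  block 29 (P, w=60) → cum 60
  block 47 (Q, w=225) → cum 285  ≥ 265 → median here
  block 53 (R, w=125) → cum 410
  block 54 (S, w=10) → cum 420
  block 77 (T, w=110) → cum 530
Optimal location: block 47.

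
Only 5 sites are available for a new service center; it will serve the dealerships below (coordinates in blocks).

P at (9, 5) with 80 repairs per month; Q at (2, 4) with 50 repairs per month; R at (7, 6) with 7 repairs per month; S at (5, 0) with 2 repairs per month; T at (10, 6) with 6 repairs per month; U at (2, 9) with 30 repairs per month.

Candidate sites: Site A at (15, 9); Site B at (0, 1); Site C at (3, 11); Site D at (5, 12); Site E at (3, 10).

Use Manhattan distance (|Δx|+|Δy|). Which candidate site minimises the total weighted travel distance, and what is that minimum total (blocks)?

Site E, total 1436 blocks

Total weighted distance at each candidate:
  Site A (15, 9): total = 2253
  Site B (0, 1): total = 1776
  Site C (3, 11): total = 1611
  Site D (5, 12): total = 1756
  Site E (3, 10): total = 1436
Minimum is at Site E with total 1436 blocks.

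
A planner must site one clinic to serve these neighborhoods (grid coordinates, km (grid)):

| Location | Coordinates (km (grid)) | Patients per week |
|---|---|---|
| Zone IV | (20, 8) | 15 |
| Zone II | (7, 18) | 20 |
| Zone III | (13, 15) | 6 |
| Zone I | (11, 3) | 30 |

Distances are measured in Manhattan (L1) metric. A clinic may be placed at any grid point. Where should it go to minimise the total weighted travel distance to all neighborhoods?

Manhattan distance separates: Σwᵢ(|x−xᵢ|+|y−yᵢ|) = Σwᵢ|x−xᵢ| + Σwᵢ|y−yᵢ|, so x and y are optimised independently as 1-D weighted medians.
Total weight W = 71; half = 35.5.
x-coordinate, sorted with cumulative weight:
  x=7 (Zone II, w=20) cum 20
  x=11 (Zone I, w=30) cum 50  ← median
  x=13 (Zone III, w=6) cum 56
  x=20 (Zone IV, w=15) cum 71
⇒ x* = 11
y-coordinate, sorted with cumulative weight:
  y=3 (Zone I, w=30) cum 30
  y=8 (Zone IV, w=15) cum 45  ← median
  y=15 (Zone III, w=6) cum 51
  y=18 (Zone II, w=20) cum 71
⇒ y* = 8

(11, 8)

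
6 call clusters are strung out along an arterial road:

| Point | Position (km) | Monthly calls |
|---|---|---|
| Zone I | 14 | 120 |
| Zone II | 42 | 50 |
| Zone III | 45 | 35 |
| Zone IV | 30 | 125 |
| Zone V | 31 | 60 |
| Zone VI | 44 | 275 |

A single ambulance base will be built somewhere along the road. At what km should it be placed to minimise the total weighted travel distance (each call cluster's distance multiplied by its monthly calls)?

x = 42

For a sum of weighted absolute distances on a line, the optimum is the weighted median (not the mean). Total weight W = 665; half-weight = 332.5.
Sort by position and accumulate weight:
  km 14 (Zone I, w=120) → cum 120
  km 30 (Zone IV, w=125) → cum 245
  km 31 (Zone V, w=60) → cum 305
  km 42 (Zone II, w=50) → cum 355  ≥ 332.5 → median here
  km 44 (Zone VI, w=275) → cum 630
  km 45 (Zone III, w=35) → cum 665
Optimal location: km 42.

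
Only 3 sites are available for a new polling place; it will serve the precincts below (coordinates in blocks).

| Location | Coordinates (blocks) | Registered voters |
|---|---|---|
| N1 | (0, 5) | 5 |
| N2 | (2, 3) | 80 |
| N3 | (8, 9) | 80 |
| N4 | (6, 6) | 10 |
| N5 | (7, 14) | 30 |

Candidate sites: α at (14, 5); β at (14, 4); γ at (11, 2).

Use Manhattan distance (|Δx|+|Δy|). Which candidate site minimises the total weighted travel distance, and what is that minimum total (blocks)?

Total weighted distance at each candidate:
  α (14, 5): total = 2560
  β (14, 4): total = 2605
  γ (11, 2): total = 2240
Minimum is at γ with total 2240 blocks.

γ, total 2240 blocks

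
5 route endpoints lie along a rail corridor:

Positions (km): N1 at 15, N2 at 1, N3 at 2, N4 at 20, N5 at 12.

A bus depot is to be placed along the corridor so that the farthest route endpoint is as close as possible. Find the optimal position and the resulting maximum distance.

The 1-center on a line is the midpoint of the two extreme points: leftmost at 1, rightmost at 20.
Optimal location = (1 + 20)/2 = 10.5; maximum distance = (20 − 1)/2 = 9.5.

location 10.5, max distance 9.5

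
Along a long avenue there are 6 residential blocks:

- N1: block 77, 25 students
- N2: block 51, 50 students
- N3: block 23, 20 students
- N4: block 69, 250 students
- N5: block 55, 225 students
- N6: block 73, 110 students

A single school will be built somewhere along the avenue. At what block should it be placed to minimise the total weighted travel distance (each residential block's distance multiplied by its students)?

x = 69

For a sum of weighted absolute distances on a line, the optimum is the weighted median (not the mean). Total weight W = 680; half-weight = 340.
Sort by position and accumulate weight:
  block 23 (N3, w=20) → cum 20
  block 51 (N2, w=50) → cum 70
  block 55 (N5, w=225) → cum 295
  block 69 (N4, w=250) → cum 545  ≥ 340 → median here
  block 73 (N6, w=110) → cum 655
  block 77 (N1, w=25) → cum 680
Optimal location: block 69.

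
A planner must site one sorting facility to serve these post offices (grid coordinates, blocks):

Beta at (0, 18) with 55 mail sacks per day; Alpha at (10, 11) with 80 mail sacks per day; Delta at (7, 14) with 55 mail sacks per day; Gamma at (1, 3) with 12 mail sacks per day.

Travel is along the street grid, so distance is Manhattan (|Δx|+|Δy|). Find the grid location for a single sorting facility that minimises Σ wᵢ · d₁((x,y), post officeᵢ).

(7, 14)

Manhattan distance separates: Σwᵢ(|x−xᵢ|+|y−yᵢ|) = Σwᵢ|x−xᵢ| + Σwᵢ|y−yᵢ|, so x and y are optimised independently as 1-D weighted medians.
Total weight W = 202; half = 101.
x-coordinate, sorted with cumulative weight:
  x=0 (Beta, w=55) cum 55
  x=1 (Gamma, w=12) cum 67
  x=7 (Delta, w=55) cum 122  ← median
  x=10 (Alpha, w=80) cum 202
⇒ x* = 7
y-coordinate, sorted with cumulative weight:
  y=3 (Gamma, w=12) cum 12
  y=11 (Alpha, w=80) cum 92
  y=14 (Delta, w=55) cum 147  ← median
  y=18 (Beta, w=55) cum 202
⇒ y* = 14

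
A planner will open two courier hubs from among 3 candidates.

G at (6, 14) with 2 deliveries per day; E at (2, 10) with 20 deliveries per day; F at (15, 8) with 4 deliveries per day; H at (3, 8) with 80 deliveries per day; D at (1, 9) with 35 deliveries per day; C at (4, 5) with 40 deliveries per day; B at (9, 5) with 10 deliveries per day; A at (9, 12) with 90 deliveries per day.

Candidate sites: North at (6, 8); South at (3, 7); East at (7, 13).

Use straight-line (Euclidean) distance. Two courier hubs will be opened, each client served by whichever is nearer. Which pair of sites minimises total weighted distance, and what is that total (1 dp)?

{South, East}, total 636.7

Evaluate every pair (each demand assigned to the nearer of the two):
  {South, East}: total = 636.7
  {North, South}: total = 872.1
  {North, East}: total = 934.6
Best pair: {South, East} with total 636.7.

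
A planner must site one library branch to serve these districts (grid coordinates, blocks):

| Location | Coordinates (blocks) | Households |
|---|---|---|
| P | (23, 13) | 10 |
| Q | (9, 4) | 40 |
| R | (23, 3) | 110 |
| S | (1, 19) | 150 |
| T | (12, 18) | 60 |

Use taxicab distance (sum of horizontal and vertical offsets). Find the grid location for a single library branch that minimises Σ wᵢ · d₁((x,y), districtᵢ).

Manhattan distance separates: Σwᵢ(|x−xᵢ|+|y−yᵢ|) = Σwᵢ|x−xᵢ| + Σwᵢ|y−yᵢ|, so x and y are optimised independently as 1-D weighted medians.
Total weight W = 370; half = 185.
x-coordinate, sorted with cumulative weight:
  x=1 (S, w=150) cum 150
  x=9 (Q, w=40) cum 190  ← median
  x=12 (T, w=60) cum 250
  x=23 (P, w=10) cum 260
  x=23 (R, w=110) cum 370
⇒ x* = 9
y-coordinate, sorted with cumulative weight:
  y=3 (R, w=110) cum 110
  y=4 (Q, w=40) cum 150
  y=13 (P, w=10) cum 160
  y=18 (T, w=60) cum 220  ← median
  y=19 (S, w=150) cum 370
⇒ y* = 18

(9, 18)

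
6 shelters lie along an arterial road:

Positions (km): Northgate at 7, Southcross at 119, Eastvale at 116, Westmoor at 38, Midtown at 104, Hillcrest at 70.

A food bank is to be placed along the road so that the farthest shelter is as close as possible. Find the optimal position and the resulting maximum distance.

The 1-center on a line is the midpoint of the two extreme points: leftmost at 7, rightmost at 119.
Optimal location = (7 + 119)/2 = 63; maximum distance = (119 − 7)/2 = 56.

location 63, max distance 56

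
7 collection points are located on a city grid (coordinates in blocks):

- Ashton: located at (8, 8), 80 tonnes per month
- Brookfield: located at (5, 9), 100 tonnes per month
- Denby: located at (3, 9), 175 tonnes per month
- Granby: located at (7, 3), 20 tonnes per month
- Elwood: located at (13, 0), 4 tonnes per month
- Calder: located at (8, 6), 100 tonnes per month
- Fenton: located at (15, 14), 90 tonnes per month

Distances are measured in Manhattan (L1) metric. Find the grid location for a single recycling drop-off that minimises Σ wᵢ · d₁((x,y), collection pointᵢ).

(7, 9)

Manhattan distance separates: Σwᵢ(|x−xᵢ|+|y−yᵢ|) = Σwᵢ|x−xᵢ| + Σwᵢ|y−yᵢ|, so x and y are optimised independently as 1-D weighted medians.
Total weight W = 569; half = 284.5.
x-coordinate, sorted with cumulative weight:
  x=3 (Denby, w=175) cum 175
  x=5 (Brookfield, w=100) cum 275
  x=7 (Granby, w=20) cum 295  ← median
  x=8 (Ashton, w=80) cum 375
  x=8 (Calder, w=100) cum 475
  x=13 (Elwood, w=4) cum 479
  x=15 (Fenton, w=90) cum 569
⇒ x* = 7
y-coordinate, sorted with cumulative weight:
  y=0 (Elwood, w=4) cum 4
  y=3 (Granby, w=20) cum 24
  y=6 (Calder, w=100) cum 124
  y=8 (Ashton, w=80) cum 204
  y=9 (Brookfield, w=100) cum 304  ← median
  y=9 (Denby, w=175) cum 479
  y=14 (Fenton, w=90) cum 569
⇒ y* = 9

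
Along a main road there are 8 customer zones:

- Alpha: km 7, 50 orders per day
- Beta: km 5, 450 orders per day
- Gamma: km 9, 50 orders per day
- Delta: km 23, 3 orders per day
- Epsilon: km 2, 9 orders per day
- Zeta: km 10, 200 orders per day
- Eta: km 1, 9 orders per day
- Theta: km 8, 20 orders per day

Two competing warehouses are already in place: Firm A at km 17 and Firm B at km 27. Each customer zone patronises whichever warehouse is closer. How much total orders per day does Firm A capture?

788

The indifferent point is the midpoint (17+27)/2 = 22; customer zones left of it (closer to Firm A at 17) go to Firm A, those right go to Firm B.
  Eta at 1 (w=9) → Firm A
  Epsilon at 2 (w=9) → Firm A
  Beta at 5 (w=450) → Firm A
  Alpha at 7 (w=50) → Firm A
  Theta at 8 (w=20) → Firm A
  Gamma at 9 (w=50) → Firm A
  Zeta at 10 (w=200) → Firm A
  Delta at 23 (w=3) → Firm B
Firm A captures 788; Firm B captures 3.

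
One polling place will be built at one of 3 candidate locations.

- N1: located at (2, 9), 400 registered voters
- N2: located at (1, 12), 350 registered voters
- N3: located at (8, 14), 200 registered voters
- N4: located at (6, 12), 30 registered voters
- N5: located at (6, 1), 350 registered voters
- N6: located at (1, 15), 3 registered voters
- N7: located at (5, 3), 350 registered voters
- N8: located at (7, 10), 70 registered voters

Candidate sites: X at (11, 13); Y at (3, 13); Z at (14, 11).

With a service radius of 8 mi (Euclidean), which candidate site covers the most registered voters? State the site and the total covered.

Y, covering 1053

Coverage radius r = 8 mi; a point is covered iff (Δx)²+(Δy)² ≤ 8² = 64.
  X (11, 13): covers {N3, N4, N8} → 300
  Y (3, 13): covers {N1, N2, N3, N4, N6, N8} → 1053
  Z (14, 11): covers {N3, N8} → 270
Maximum coverage at Y: 1053 registered voters.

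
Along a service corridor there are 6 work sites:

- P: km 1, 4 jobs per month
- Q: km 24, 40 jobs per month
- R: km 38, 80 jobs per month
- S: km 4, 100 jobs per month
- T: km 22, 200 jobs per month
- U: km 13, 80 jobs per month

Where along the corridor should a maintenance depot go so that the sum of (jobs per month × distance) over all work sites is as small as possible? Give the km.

For a sum of weighted absolute distances on a line, the optimum is the weighted median (not the mean). Total weight W = 504; half-weight = 252.
Sort by position and accumulate weight:
  km 1 (P, w=4) → cum 4
  km 4 (S, w=100) → cum 104
  km 13 (U, w=80) → cum 184
  km 22 (T, w=200) → cum 384  ≥ 252 → median here
  km 24 (Q, w=40) → cum 424
  km 38 (R, w=80) → cum 504
Optimal location: km 22.

x = 22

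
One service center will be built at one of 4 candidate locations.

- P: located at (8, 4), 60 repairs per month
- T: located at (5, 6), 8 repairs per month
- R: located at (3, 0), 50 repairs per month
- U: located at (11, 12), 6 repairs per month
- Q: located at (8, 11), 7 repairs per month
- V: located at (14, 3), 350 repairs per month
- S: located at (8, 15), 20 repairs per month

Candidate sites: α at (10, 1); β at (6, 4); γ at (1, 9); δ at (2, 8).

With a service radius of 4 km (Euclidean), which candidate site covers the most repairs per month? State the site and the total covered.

Coverage radius r = 4 km; a point is covered iff (Δx)²+(Δy)² ≤ 4² = 16.
  α (10, 1): covers {P} → 60
  β (6, 4): covers {P, T} → 68
  γ (1, 9): covers {none} → 0
  δ (2, 8): covers {T} → 8
Maximum coverage at β: 68 repairs per month.

β, covering 68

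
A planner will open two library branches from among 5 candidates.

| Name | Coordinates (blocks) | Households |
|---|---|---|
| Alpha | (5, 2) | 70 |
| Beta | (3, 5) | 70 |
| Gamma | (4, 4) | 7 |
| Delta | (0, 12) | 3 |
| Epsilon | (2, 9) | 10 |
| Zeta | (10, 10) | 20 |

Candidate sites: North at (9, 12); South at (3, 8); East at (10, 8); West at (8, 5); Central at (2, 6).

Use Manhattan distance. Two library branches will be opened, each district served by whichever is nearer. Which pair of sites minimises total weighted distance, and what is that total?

Evaluate every pair (each demand assigned to the nearer of the two):
  {East, Central}: total = 752
  {North, Central}: total = 772
  {West, Central}: total = 782
  {South, West}: total = 846
  {South, Central}: total = 879
  {South, East}: total = 886
  {North, South}: total = 906
  {East, West}: total = 977
  {North, West}: total = 992
  {North, East}: total = 1697
Best pair: {East, Central} with total 752.

{East, Central}, total 752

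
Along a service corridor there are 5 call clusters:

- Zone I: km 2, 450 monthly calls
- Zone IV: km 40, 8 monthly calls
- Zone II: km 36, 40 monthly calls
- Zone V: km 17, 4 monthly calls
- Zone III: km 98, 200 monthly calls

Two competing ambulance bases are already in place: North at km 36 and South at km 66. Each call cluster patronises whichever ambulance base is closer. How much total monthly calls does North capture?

502

The indifferent point is the midpoint (36+66)/2 = 51; call clusters left of it (closer to North at 36) go to North, those right go to South.
  Zone I at 2 (w=450) → North
  Zone V at 17 (w=4) → North
  Zone II at 36 (w=40) → North
  Zone IV at 40 (w=8) → North
  Zone III at 98 (w=200) → South
North captures 502; South captures 200.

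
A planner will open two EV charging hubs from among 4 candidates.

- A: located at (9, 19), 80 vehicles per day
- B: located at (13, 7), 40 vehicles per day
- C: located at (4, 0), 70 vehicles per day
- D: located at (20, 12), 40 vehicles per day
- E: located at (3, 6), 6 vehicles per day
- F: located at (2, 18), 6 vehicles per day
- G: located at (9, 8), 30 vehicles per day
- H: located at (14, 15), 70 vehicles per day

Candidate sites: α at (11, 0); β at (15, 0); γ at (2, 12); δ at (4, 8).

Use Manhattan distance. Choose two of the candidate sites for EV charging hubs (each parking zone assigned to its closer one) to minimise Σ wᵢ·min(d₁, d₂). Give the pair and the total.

Evaluate every pair (each demand assigned to the nearer of the two):
  {γ, δ}: total = 4054
  {α, γ}: total = 4118
  {β, δ}: total = 4240
  {α, δ}: total = 4360
  {β, γ}: total = 4388
  {α, β}: total = 4876
Best pair: {γ, δ} with total 4054.

{γ, δ}, total 4054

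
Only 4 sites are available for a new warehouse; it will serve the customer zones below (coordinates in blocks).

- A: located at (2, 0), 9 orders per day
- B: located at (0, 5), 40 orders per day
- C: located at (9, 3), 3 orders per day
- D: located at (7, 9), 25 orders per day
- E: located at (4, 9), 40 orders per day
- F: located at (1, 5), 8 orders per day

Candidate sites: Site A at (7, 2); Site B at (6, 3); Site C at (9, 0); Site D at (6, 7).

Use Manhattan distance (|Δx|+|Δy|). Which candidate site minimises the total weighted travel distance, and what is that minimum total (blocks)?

Site D, total 731 blocks

Total weighted distance at each candidate:
  Site A (7, 2): total = 1119
  Site B (6, 3): total = 943
  Site C (9, 0): total = 1571
  Site D (6, 7): total = 731
Minimum is at Site D with total 731 blocks.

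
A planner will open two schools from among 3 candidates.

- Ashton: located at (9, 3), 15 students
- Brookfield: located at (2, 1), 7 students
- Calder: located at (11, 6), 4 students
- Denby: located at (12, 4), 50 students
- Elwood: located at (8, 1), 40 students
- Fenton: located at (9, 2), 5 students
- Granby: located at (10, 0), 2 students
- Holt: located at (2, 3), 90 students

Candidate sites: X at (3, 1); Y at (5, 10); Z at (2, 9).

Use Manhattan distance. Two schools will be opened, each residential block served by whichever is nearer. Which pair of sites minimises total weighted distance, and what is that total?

{X, Y}, total 1288

Evaluate every pair (each demand assigned to the nearer of the two):
  {X, Y}: total = 1288
  {X, Z}: total = 1296
  {Y, Z}: total = 2021
Best pair: {X, Y} with total 1288.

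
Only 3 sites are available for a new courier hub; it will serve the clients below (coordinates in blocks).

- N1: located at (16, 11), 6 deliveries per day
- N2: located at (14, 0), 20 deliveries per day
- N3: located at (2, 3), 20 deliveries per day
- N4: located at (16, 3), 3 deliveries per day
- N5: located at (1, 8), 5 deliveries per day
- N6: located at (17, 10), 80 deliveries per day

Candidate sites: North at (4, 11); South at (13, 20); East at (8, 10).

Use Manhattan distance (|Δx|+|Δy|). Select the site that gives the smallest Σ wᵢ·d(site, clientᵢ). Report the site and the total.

Total weighted distance at each candidate:
  North (4, 11): total = 1902
  South (13, 20): total = 2352
  East (8, 10): total = 1444
Minimum is at East with total 1444 blocks.

East, total 1444 blocks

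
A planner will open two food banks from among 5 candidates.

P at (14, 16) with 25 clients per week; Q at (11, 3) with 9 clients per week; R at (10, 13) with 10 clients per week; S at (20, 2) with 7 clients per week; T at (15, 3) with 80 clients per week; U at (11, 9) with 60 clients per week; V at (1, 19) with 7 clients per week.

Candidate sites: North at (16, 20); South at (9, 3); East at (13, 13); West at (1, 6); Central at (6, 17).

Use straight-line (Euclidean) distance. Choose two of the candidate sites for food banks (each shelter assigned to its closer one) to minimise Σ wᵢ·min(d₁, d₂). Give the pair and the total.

{South, East}, total 1046.6

Evaluate every pair (each demand assigned to the nearer of the two):
  {South, East}: total = 1046.6
  {South, Central}: total = 1250.6
  {North, South}: total = 1264.0
  {East, Central}: total = 1414.0
  {East, West}: total = 1467.3
  {North, East}: total = 1470.2
  {South, West}: total = 1494.5
  {West, Central}: total = 2237.2
  {North, West}: total = 2289.9
  {North, Central}: total = 2366.4
Best pair: {South, East} with total 1046.6.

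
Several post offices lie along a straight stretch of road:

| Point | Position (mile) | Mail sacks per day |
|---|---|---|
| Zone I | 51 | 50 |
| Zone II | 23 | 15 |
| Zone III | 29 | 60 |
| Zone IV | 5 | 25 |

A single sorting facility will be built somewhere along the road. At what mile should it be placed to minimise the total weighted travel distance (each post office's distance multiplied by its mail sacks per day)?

x = 29

For a sum of weighted absolute distances on a line, the optimum is the weighted median (not the mean). Total weight W = 150; half-weight = 75.
Sort by position and accumulate weight:
  mile 5 (Zone IV, w=25) → cum 25
  mile 23 (Zone II, w=15) → cum 40
  mile 29 (Zone III, w=60) → cum 100  ≥ 75 → median here
  mile 51 (Zone I, w=50) → cum 150
Optimal location: mile 29.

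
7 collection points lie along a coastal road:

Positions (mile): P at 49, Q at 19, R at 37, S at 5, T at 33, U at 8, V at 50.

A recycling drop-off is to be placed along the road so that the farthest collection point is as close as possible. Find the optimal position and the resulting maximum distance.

The 1-center on a line is the midpoint of the two extreme points: leftmost at 5, rightmost at 50.
Optimal location = (5 + 50)/2 = 27.5; maximum distance = (50 − 5)/2 = 22.5.

location 27.5, max distance 22.5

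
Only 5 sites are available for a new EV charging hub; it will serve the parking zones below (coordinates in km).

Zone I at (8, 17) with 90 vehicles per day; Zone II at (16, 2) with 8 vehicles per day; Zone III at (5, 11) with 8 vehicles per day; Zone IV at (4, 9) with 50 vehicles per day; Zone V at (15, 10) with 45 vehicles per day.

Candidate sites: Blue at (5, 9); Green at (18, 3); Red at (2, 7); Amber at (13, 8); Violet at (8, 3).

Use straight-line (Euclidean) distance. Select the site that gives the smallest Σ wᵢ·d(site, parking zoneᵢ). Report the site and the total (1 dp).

Blue, total 1391.5 km

Total weighted distance at each candidate:
  Blue (5, 9): total = 1391.5
  Green (18, 3): total = 2792.7
  Red (2, 7): total = 1950.3
  Amber (13, 8): total = 1628.7
  Violet (8, 3): total = 2198.9
Minimum is at Blue with total 1391.5 km.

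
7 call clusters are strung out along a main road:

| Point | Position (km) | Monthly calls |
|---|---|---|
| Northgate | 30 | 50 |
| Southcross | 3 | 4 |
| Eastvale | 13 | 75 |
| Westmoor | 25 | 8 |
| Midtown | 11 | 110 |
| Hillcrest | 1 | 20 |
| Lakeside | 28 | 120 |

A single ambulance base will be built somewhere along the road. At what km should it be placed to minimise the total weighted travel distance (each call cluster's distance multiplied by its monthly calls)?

x = 13

For a sum of weighted absolute distances on a line, the optimum is the weighted median (not the mean). Total weight W = 387; half-weight = 193.5.
Sort by position and accumulate weight:
  km 1 (Hillcrest, w=20) → cum 20
  km 3 (Southcross, w=4) → cum 24
  km 11 (Midtown, w=110) → cum 134
  km 13 (Eastvale, w=75) → cum 209  ≥ 193.5 → median here
  km 25 (Westmoor, w=8) → cum 217
  km 28 (Lakeside, w=120) → cum 337
  km 30 (Northgate, w=50) → cum 387
Optimal location: km 13.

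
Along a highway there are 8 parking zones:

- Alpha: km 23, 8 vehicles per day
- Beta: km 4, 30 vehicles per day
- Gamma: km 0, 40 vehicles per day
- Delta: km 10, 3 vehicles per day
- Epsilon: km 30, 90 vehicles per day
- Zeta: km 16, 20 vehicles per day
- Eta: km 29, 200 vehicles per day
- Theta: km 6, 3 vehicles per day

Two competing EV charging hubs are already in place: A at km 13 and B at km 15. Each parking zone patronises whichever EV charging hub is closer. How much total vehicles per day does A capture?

The indifferent point is the midpoint (13+15)/2 = 14; parking zones left of it (closer to A at 13) go to A, those right go to B.
  Gamma at 0 (w=40) → A
  Beta at 4 (w=30) → A
  Theta at 6 (w=3) → A
  Delta at 10 (w=3) → A
  Zeta at 16 (w=20) → B
  Alpha at 23 (w=8) → B
  Eta at 29 (w=200) → B
  Epsilon at 30 (w=90) → B
A captures 76; B captures 318.

76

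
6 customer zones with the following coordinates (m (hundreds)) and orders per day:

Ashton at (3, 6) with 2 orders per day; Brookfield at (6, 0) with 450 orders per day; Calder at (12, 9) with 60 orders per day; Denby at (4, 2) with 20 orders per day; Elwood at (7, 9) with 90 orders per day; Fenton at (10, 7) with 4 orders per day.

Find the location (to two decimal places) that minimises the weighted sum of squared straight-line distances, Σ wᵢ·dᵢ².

(6.67, 2.28)

The minimiser of Σwᵢ‖p−pᵢ‖² is the weighted centroid p* = (Σwᵢpᵢ)/(Σwᵢ).
Σwᵢ = 626.
Σwᵢxᵢ = 2·3 + 450·6 + 60·12 + 20·4 + 90·7 + 4·10 = 4176.
Σwᵢyᵢ = 2·6 + 450·0 + 60·9 + 20·2 + 90·9 + 4·7 = 1430.
x* = 4176/626 = 6.67, y* = 1430/626 = 2.28.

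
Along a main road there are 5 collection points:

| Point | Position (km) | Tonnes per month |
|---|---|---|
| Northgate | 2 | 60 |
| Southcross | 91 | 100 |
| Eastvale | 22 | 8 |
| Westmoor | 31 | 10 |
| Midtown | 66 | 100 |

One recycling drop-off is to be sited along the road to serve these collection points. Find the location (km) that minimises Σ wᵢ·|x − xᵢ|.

For a sum of weighted absolute distances on a line, the optimum is the weighted median (not the mean). Total weight W = 278; half-weight = 139.
Sort by position and accumulate weight:
  km 2 (Northgate, w=60) → cum 60
  km 22 (Eastvale, w=8) → cum 68
  km 31 (Westmoor, w=10) → cum 78
  km 66 (Midtown, w=100) → cum 178  ≥ 139 → median here
  km 91 (Southcross, w=100) → cum 278
Optimal location: km 66.

x = 66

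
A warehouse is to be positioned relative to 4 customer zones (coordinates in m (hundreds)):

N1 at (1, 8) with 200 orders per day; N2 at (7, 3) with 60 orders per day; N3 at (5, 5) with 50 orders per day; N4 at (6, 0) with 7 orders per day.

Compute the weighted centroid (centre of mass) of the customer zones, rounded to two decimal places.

The minimiser of Σwᵢ‖p−pᵢ‖² is the weighted centroid p* = (Σwᵢpᵢ)/(Σwᵢ).
Σwᵢ = 317.
Σwᵢxᵢ = 200·1 + 60·7 + 50·5 + 7·6 = 912.
Σwᵢyᵢ = 200·8 + 60·3 + 50·5 + 7·0 = 2030.
x* = 912/317 = 2.88, y* = 2030/317 = 6.40.

(2.88, 6.40)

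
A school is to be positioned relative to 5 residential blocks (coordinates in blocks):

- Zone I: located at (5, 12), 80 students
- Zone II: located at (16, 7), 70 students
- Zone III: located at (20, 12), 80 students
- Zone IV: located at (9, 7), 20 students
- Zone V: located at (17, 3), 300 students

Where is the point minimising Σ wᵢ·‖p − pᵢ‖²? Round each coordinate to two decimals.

(15.27, 6.27)

The minimiser of Σwᵢ‖p−pᵢ‖² is the weighted centroid p* = (Σwᵢpᵢ)/(Σwᵢ).
Σwᵢ = 550.
Σwᵢxᵢ = 80·5 + 70·16 + 80·20 + 20·9 + 300·17 = 8400.
Σwᵢyᵢ = 80·12 + 70·7 + 80·12 + 20·7 + 300·3 = 3450.
x* = 8400/550 = 15.27, y* = 3450/550 = 6.27.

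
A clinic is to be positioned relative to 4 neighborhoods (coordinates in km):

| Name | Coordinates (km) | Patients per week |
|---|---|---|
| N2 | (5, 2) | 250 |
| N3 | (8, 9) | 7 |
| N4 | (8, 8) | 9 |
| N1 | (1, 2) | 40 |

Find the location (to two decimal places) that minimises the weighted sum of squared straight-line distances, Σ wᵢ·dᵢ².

(4.63, 2.34)

The minimiser of Σwᵢ‖p−pᵢ‖² is the weighted centroid p* = (Σwᵢpᵢ)/(Σwᵢ).
Σwᵢ = 306.
Σwᵢxᵢ = 250·5 + 7·8 + 9·8 + 40·1 = 1418.
Σwᵢyᵢ = 250·2 + 7·9 + 9·8 + 40·2 = 715.
x* = 1418/306 = 4.63, y* = 715/306 = 2.34.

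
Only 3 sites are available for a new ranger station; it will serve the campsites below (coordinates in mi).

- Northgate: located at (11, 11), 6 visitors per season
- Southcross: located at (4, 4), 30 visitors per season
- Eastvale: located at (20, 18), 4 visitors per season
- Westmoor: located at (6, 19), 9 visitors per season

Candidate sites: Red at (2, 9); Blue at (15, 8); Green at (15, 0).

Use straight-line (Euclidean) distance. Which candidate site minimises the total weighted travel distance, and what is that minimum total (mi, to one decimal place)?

Red, total 394.3 mi

Total weighted distance at each candidate:
  Red (2, 9): total = 394.3
  Blue (15, 8): total = 553.8
  Green (15, 0): total = 685.3
Minimum is at Red with total 394.3 mi.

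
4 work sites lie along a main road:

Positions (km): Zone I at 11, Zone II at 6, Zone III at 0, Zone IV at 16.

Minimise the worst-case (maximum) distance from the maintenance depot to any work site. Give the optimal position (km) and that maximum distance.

location 8, max distance 8

The 1-center on a line is the midpoint of the two extreme points: leftmost at 0, rightmost at 16.
Optimal location = (0 + 16)/2 = 8; maximum distance = (16 − 0)/2 = 8.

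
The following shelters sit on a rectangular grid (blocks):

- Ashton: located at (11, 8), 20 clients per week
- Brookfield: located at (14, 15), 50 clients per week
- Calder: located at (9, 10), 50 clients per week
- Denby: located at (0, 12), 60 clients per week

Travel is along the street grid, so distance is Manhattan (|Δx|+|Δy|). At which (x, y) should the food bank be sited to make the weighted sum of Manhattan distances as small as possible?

(9, 12)

Manhattan distance separates: Σwᵢ(|x−xᵢ|+|y−yᵢ|) = Σwᵢ|x−xᵢ| + Σwᵢ|y−yᵢ|, so x and y are optimised independently as 1-D weighted medians.
Total weight W = 180; half = 90.
x-coordinate, sorted with cumulative weight:
  x=0 (Denby, w=60) cum 60
  x=9 (Calder, w=50) cum 110  ← median
  x=11 (Ashton, w=20) cum 130
  x=14 (Brookfield, w=50) cum 180
⇒ x* = 9
y-coordinate, sorted with cumulative weight:
  y=8 (Ashton, w=20) cum 20
  y=10 (Calder, w=50) cum 70
  y=12 (Denby, w=60) cum 130  ← median
  y=15 (Brookfield, w=50) cum 180
⇒ y* = 12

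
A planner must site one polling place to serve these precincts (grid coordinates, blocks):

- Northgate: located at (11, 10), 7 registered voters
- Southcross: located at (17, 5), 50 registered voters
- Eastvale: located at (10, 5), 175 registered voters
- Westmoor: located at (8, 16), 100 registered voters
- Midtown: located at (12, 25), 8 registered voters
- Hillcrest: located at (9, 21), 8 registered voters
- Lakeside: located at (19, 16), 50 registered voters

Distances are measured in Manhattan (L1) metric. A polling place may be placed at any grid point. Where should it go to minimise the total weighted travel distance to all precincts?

(10, 5)

Manhattan distance separates: Σwᵢ(|x−xᵢ|+|y−yᵢ|) = Σwᵢ|x−xᵢ| + Σwᵢ|y−yᵢ|, so x and y are optimised independently as 1-D weighted medians.
Total weight W = 398; half = 199.
x-coordinate, sorted with cumulative weight:
  x=8 (Westmoor, w=100) cum 100
  x=9 (Hillcrest, w=8) cum 108
  x=10 (Eastvale, w=175) cum 283  ← median
  x=11 (Northgate, w=7) cum 290
  x=12 (Midtown, w=8) cum 298
  x=17 (Southcross, w=50) cum 348
  x=19 (Lakeside, w=50) cum 398
⇒ x* = 10
y-coordinate, sorted with cumulative weight:
  y=5 (Southcross, w=50) cum 50
  y=5 (Eastvale, w=175) cum 225  ← median
  y=10 (Northgate, w=7) cum 232
  y=16 (Westmoor, w=100) cum 332
  y=16 (Lakeside, w=50) cum 382
  y=21 (Hillcrest, w=8) cum 390
  y=25 (Midtown, w=8) cum 398
⇒ y* = 5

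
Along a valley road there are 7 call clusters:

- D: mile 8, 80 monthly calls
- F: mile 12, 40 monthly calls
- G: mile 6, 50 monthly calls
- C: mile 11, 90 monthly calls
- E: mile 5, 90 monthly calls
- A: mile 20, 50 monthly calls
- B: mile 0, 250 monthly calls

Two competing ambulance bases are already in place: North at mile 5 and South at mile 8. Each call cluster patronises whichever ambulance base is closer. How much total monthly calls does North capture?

The indifferent point is the midpoint (5+8)/2 = 6.5; call clusters left of it (closer to North at 5) go to North, those right go to South.
  B at 0 (w=250) → North
  E at 5 (w=90) → North
  G at 6 (w=50) → North
  D at 8 (w=80) → South
  C at 11 (w=90) → South
  F at 12 (w=40) → South
  A at 20 (w=50) → South
North captures 390; South captures 260.

390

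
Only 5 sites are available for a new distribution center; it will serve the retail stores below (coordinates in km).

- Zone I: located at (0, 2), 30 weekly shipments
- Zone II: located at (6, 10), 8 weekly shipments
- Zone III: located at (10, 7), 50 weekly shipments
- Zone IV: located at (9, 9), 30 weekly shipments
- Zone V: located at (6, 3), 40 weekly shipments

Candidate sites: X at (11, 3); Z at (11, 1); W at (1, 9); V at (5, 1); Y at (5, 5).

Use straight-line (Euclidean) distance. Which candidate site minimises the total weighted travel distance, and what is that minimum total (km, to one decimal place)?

Y, total 744.1 km

Total weighted distance at each candidate:
  X (11, 3): total = 996.1
  Z (11, 1): total = 1180.7
  W (1, 9): total = 1266.3
  V (5, 1): total = 973.7
  Y (5, 5): total = 744.1
Minimum is at Y with total 744.1 km.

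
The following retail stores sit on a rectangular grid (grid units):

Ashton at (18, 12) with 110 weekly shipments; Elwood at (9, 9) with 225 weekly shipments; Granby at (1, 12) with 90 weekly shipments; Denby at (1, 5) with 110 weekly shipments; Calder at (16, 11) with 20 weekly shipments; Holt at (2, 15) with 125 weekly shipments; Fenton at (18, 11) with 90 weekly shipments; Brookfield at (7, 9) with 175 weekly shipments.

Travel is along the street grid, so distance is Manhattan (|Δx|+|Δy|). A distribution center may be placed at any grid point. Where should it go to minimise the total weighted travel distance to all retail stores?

Manhattan distance separates: Σwᵢ(|x−xᵢ|+|y−yᵢ|) = Σwᵢ|x−xᵢ| + Σwᵢ|y−yᵢ|, so x and y are optimised independently as 1-D weighted medians.
Total weight W = 945; half = 472.5.
x-coordinate, sorted with cumulative weight:
  x=1 (Granby, w=90) cum 90
  x=1 (Denby, w=110) cum 200
  x=2 (Holt, w=125) cum 325
  x=7 (Brookfield, w=175) cum 500  ← median
  x=9 (Elwood, w=225) cum 725
  x=16 (Calder, w=20) cum 745
  x=18 (Ashton, w=110) cum 855
  x=18 (Fenton, w=90) cum 945
⇒ x* = 7
y-coordinate, sorted with cumulative weight:
  y=5 (Denby, w=110) cum 110
  y=9 (Elwood, w=225) cum 335
  y=9 (Brookfield, w=175) cum 510  ← median
  y=11 (Calder, w=20) cum 530
  y=11 (Fenton, w=90) cum 620
  y=12 (Ashton, w=110) cum 730
  y=12 (Granby, w=90) cum 820
  y=15 (Holt, w=125) cum 945
⇒ y* = 9

(7, 9)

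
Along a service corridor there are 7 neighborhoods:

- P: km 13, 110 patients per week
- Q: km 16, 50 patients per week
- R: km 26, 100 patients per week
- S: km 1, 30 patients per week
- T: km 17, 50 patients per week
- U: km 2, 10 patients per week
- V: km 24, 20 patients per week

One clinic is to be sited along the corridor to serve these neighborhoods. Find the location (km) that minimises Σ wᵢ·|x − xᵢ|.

For a sum of weighted absolute distances on a line, the optimum is the weighted median (not the mean). Total weight W = 370; half-weight = 185.
Sort by position and accumulate weight:
  km 1 (S, w=30) → cum 30
  km 2 (U, w=10) → cum 40
  km 13 (P, w=110) → cum 150
  km 16 (Q, w=50) → cum 200  ≥ 185 → median here
  km 17 (T, w=50) → cum 250
  km 24 (V, w=20) → cum 270
  km 26 (R, w=100) → cum 370
Optimal location: km 16.

x = 16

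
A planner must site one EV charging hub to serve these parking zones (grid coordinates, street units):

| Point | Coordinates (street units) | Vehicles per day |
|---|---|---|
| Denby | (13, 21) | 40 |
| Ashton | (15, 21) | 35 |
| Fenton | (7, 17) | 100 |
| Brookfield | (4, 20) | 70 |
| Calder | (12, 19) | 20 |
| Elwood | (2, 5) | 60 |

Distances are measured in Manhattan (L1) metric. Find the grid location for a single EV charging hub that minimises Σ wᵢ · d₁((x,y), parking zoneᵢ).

(7, 19)

Manhattan distance separates: Σwᵢ(|x−xᵢ|+|y−yᵢ|) = Σwᵢ|x−xᵢ| + Σwᵢ|y−yᵢ|, so x and y are optimised independently as 1-D weighted medians.
Total weight W = 325; half = 162.5.
x-coordinate, sorted with cumulative weight:
  x=2 (Elwood, w=60) cum 60
  x=4 (Brookfield, w=70) cum 130
  x=7 (Fenton, w=100) cum 230  ← median
  x=12 (Calder, w=20) cum 250
  x=13 (Denby, w=40) cum 290
  x=15 (Ashton, w=35) cum 325
⇒ x* = 7
y-coordinate, sorted with cumulative weight:
  y=5 (Elwood, w=60) cum 60
  y=17 (Fenton, w=100) cum 160
  y=19 (Calder, w=20) cum 180  ← median
  y=20 (Brookfield, w=70) cum 250
  y=21 (Denby, w=40) cum 290
  y=21 (Ashton, w=35) cum 325
⇒ y* = 19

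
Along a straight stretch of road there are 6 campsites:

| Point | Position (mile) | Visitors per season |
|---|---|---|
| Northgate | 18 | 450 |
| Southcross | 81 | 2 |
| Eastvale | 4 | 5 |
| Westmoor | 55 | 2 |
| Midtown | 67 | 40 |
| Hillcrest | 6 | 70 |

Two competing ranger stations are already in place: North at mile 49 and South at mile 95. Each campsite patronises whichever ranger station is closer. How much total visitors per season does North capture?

The indifferent point is the midpoint (49+95)/2 = 72; campsites left of it (closer to North at 49) go to North, those right go to South.
  Eastvale at 4 (w=5) → North
  Hillcrest at 6 (w=70) → North
  Northgate at 18 (w=450) → North
  Westmoor at 55 (w=2) → North
  Midtown at 67 (w=40) → North
  Southcross at 81 (w=2) → South
North captures 567; South captures 2.

567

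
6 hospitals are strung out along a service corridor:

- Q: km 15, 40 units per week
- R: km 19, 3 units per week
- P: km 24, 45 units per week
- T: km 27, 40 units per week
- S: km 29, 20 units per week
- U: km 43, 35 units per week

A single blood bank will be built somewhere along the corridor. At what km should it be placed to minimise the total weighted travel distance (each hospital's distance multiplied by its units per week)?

x = 27

For a sum of weighted absolute distances on a line, the optimum is the weighted median (not the mean). Total weight W = 183; half-weight = 91.5.
Sort by position and accumulate weight:
  km 15 (Q, w=40) → cum 40
  km 19 (R, w=3) → cum 43
  km 24 (P, w=45) → cum 88
  km 27 (T, w=40) → cum 128  ≥ 91.5 → median here
  km 29 (S, w=20) → cum 148
  km 43 (U, w=35) → cum 183
Optimal location: km 27.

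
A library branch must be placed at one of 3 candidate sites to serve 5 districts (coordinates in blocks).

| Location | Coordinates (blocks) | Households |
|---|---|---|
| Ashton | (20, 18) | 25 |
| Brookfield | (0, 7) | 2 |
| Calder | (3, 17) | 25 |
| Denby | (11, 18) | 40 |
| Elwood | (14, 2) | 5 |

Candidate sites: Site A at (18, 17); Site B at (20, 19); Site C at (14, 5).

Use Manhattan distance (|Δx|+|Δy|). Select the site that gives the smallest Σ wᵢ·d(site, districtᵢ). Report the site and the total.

Total weighted distance at each candidate:
  Site A (18, 17): total = 921
  Site B (20, 19): total = 1079
  Site C (14, 5): total = 1737
Minimum is at Site A with total 921 blocks.

Site A, total 921 blocks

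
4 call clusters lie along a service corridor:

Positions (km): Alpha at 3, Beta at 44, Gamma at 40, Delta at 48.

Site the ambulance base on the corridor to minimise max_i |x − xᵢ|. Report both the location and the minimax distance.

The 1-center on a line is the midpoint of the two extreme points: leftmost at 3, rightmost at 48.
Optimal location = (3 + 48)/2 = 25.5; maximum distance = (48 − 3)/2 = 22.5.

location 25.5, max distance 22.5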